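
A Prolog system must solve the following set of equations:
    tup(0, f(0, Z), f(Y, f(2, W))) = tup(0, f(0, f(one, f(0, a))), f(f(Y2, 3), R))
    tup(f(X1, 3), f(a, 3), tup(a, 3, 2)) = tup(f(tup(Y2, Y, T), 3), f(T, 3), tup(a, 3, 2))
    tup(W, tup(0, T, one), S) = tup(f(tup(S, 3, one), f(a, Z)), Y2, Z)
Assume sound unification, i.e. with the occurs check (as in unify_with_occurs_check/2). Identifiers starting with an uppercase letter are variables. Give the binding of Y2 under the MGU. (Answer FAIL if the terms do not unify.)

tup(0, a, one)

Decompose tup/3: 0 = 0,  f(0, Z) = f(0, f(one, f(0, a))),  f(Y, f(2, W)) = f(f(Y2, 3), R).
Delete trivial equation 0 = 0.
Decompose f/2: 0 = 0,  Z = f(one, f(0, a)).
Delete trivial equation 0 = 0.
Bind Z := f(one, f(0, a)); substituting into the one remaining equation that mentions Z gives: tup(W, tup(0, T, one), S) = tup(f(tup(S, 3, one), f(a, f(one, f(0, a)))), Y2, f(one, f(0, a))).
Decompose f/2: Y = f(Y2, 3),  f(2, W) = R.
Bind Y := f(Y2, 3); substituting into the one remaining equation that mentions Y gives: tup(f(X1, 3), f(a, 3), tup(a, 3, 2)) = tup(f(tup(Y2, f(Y2, 3), T), 3), f(T, 3), tup(a, 3, 2)).
Bind R := f(2, W); no other remaining equation mentions R.
Decompose tup/3: f(X1, 3) = f(tup(Y2, f(Y2, 3), T), 3),  f(a, 3) = f(T, 3),  tup(a, 3, 2) = tup(a, 3, 2).
Decompose f/2: X1 = tup(Y2, f(Y2, 3), T),  3 = 3.
Bind X1 := tup(Y2, f(Y2, 3), T); no other remaining equation mentions X1.
Delete trivial equation 3 = 3.
Decompose f/2: a = T,  3 = 3.
Bind T := a; substituting into the one remaining equation that mentions T gives: tup(W, tup(0, a, one), S) = tup(f(tup(S, 3, one), f(a, f(one, f(0, a)))), Y2, f(one, f(0, a))). Substituting into the earlier binding gives X1 := tup(Y2, f(Y2, 3), a).
Delete trivial equation 3 = 3.
Delete trivial equation tup(a, 3, 2) = tup(a, 3, 2).
Decompose tup/3: W = f(tup(S, 3, one), f(a, f(one, f(0, a)))),  tup(0, a, one) = Y2,  S = f(one, f(0, a)).
Bind W := f(tup(S, 3, one), f(a, f(one, f(0, a)))); no other remaining equation mentions W. Substituting into the earlier binding gives R := f(2, f(tup(S, 3, one), f(a, f(one, f(0, a))))).
Bind Y2 := tup(0, a, one); no other remaining equation mentions Y2. Substituting into the earlier bindings gives Y := f(tup(0, a, one), 3), X1 := tup(tup(0, a, one), f(tup(0, a, one), 3), a).
Bind S := f(one, f(0, a)). Substituting into the earlier bindings gives R := f(2, f(tup(f(one, f(0, a)), 3, one), f(a, f(one, f(0, a))))), W := f(tup(f(one, f(0, a)), 3, one), f(a, f(one, f(0, a)))).
MGU = { Z ↦ f(one, f(0, a)), Y ↦ f(tup(0, a, one), 3), R ↦ f(2, f(tup(f(one, f(0, a)), 3, one), f(a, f(one, f(0, a))))), X1 ↦ tup(tup(0, a, one), f(tup(0, a, one), 3), a), T ↦ a, W ↦ f(tup(f(one, f(0, a)), 3, one), f(a, f(one, f(0, a)))), Y2 ↦ tup(0, a, one), S ↦ f(one, f(0, a)) }, so Y2 ↦ tup(0, a, one).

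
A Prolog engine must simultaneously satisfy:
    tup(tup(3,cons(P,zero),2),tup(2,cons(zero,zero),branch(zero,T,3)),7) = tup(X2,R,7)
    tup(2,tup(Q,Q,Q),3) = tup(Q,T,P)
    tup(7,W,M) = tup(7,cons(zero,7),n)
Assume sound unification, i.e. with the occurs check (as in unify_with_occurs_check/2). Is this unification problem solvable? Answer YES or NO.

YES

Decompose tup/3: tup(3,cons(P,zero),2) = X2,  tup(2,cons(zero,zero),branch(zero,T,3)) = R,  7 = 7.
Bind X2 := tup(3,cons(P,zero),2); no other remaining equation mentions X2.
Bind R := tup(2,cons(zero,zero),branch(zero,T,3)); no other remaining equation mentions R.
Delete trivial equation 7 = 7.
Decompose tup/3: 2 = Q,  tup(Q,Q,Q) = T,  3 = P.
Bind Q := 2; substituting into the one remaining equation that mentions Q gives: tup(2,2,2) = T.
Bind T := tup(2,2,2); no other remaining equation mentions T. Substituting into the earlier binding gives R := tup(2,cons(zero,zero),branch(zero,tup(2,2,2),3)).
Bind P := 3; no other remaining equation mentions P. Substituting into the earlier binding gives X2 := tup(3,cons(3,zero),2).
Decompose tup/3: 7 = 7,  W = cons(zero,7),  M = n.
Delete trivial equation 7 = 7.
Bind W := cons(zero,7); no other remaining equation mentions W.
Bind M := n.
No equations remain and no clash or occurs-check failure arose, so a unifier exists.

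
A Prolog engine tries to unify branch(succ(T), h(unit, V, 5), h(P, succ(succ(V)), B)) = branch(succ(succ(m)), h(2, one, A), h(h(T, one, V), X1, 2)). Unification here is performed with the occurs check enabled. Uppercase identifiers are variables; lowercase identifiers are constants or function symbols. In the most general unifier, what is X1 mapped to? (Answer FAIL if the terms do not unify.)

FAIL

Decompose branch/3: succ(T) = succ(succ(m)),  h(unit, V, 5) = h(2, one, A),  h(P, succ(succ(V)), B) = h(h(T, one, V), X1, 2).
Decompose succ/1: T = succ(m).
Bind T := succ(m); substituting into the one remaining equation that mentions T gives: h(P, succ(succ(V)), B) = h(h(succ(m), one, V), X1, 2).
Decompose h/3: unit = 2,  V = one,  5 = A.
Clash: constants unit and 2 differ; no unifier exists.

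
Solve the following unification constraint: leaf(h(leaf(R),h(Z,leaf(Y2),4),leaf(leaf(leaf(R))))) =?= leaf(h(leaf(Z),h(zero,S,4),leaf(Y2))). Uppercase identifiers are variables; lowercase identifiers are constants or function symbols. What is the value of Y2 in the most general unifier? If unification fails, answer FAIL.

Decompose leaf/1: h(leaf(R),h(Z,leaf(Y2),4),leaf(leaf(leaf(R)))) =?= h(leaf(Z),h(zero,S,4),leaf(Y2)).
Decompose h/3: leaf(R) =?= leaf(Z),  h(Z,leaf(Y2),4) =?= h(zero,S,4),  leaf(leaf(leaf(R))) =?= leaf(Y2).
Decompose leaf/1: R =?= Z.
Bind R := Z; substituting into the one remaining equation that mentions R gives: leaf(leaf(leaf(Z))) =?= leaf(Y2).
Decompose h/3: Z =?= zero,  leaf(Y2) =?= S,  4 =?= 4.
Bind Z := zero; substituting into the one remaining equation that mentions Z gives: leaf(leaf(leaf(zero))) =?= leaf(Y2). Substituting into the earlier binding gives R := zero.
Bind S := leaf(Y2); no other remaining equation mentions S.
Delete trivial equation 4 =?= 4.
Decompose leaf/1: leaf(leaf(zero)) =?= Y2.
Bind Y2 := leaf(leaf(zero)). Substituting into the earlier binding gives S := leaf(leaf(leaf(zero))).
MGU = { R -> zero, Z -> zero, S -> leaf(leaf(leaf(zero))), Y2 -> leaf(leaf(zero)) }, so Y2 -> leaf(leaf(zero)).

leaf(leaf(zero))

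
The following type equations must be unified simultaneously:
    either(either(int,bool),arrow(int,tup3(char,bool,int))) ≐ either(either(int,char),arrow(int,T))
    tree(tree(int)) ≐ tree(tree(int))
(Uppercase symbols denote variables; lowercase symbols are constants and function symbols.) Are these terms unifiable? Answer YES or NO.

NO

Decompose either/2: either(int,bool) ≐ either(int,char),  arrow(int,tup3(char,bool,int)) ≐ arrow(int,T).
Decompose either/2: int ≐ int,  bool ≐ char.
Delete trivial equation int ≐ int.
Clash: constants bool and char differ; no unifier exists.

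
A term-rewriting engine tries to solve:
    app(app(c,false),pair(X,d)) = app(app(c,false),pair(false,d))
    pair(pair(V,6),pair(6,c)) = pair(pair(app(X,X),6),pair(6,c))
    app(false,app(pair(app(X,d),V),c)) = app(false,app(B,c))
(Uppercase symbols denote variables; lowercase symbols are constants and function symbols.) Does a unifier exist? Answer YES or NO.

YES

Decompose app/2: app(c,false) = app(c,false),  pair(X,d) = pair(false,d).
Delete trivial equation app(c,false) = app(c,false).
Decompose pair/2: X = false,  d = d.
Bind X := false; substituting into the 2 remaining equations that mention X gives: pair(pair(V,6),pair(6,c)) = pair(pair(app(false,false),6),pair(6,c)),  app(false,app(pair(app(false,d),V),c)) = app(false,app(B,c)).
Delete trivial equation d = d.
Decompose pair/2: pair(V,6) = pair(app(false,false),6),  pair(6,c) = pair(6,c).
Decompose pair/2: V = app(false,false),  6 = 6.
Bind V := app(false,false); substituting into the one remaining equation that mentions V gives: app(false,app(pair(app(false,d),app(false,false)),c)) = app(false,app(B,c)).
Delete trivial equation 6 = 6.
Delete trivial equation pair(6,c) = pair(6,c).
Decompose app/2: false = false,  app(pair(app(false,d),app(false,false)),c) = app(B,c).
Delete trivial equation false = false.
Decompose app/2: pair(app(false,d),app(false,false)) = B,  c = c.
Bind B := pair(app(false,d),app(false,false)); no other remaining equation mentions B.
Delete trivial equation c = c.
No equations remain and no clash or occurs-check failure arose, so a unifier exists.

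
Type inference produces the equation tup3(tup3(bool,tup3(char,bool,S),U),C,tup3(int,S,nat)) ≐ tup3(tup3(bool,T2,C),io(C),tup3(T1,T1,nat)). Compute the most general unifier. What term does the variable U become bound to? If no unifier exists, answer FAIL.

Decompose tup3/3: tup3(bool,tup3(char,bool,S),U) ≐ tup3(bool,T2,C),  C ≐ io(C),  tup3(int,S,nat) ≐ tup3(T1,T1,nat).
Decompose tup3/3: bool ≐ bool,  tup3(char,bool,S) ≐ T2,  U ≐ C.
Delete trivial equation bool ≐ bool.
Bind T2 := tup3(char,bool,S); no other remaining equation mentions T2.
Bind U := C; no other remaining equation mentions U.
Occurs check fails: C occurs in io(C); the equation C ≐ io(C) has no finite solution.

FAIL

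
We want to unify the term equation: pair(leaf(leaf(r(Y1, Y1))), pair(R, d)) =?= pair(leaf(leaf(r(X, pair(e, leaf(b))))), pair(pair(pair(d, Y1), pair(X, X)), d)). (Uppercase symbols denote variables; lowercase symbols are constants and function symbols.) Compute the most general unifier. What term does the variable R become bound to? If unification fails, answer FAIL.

pair(pair(d, pair(e, leaf(b))), pair(pair(e, leaf(b)), pair(e, leaf(b))))

Decompose pair/2: leaf(leaf(r(Y1, Y1))) =?= leaf(leaf(r(X, pair(e, leaf(b))))),  pair(R, d) =?= pair(pair(pair(d, Y1), pair(X, X)), d).
Decompose leaf/1: leaf(r(Y1, Y1)) =?= leaf(r(X, pair(e, leaf(b)))).
Decompose leaf/1: r(Y1, Y1) =?= r(X, pair(e, leaf(b))).
Decompose r/2: Y1 =?= X,  Y1 =?= pair(e, leaf(b)).
Bind Y1 := X; substituting into the remaining equations gives: X =?= pair(e, leaf(b)),  pair(R, d) =?= pair(pair(pair(d, X), pair(X, X)), d).
Bind X := pair(e, leaf(b)); substituting into the remaining equation gives: pair(R, d) =?= pair(pair(pair(d, pair(e, leaf(b))), pair(pair(e, leaf(b)), pair(e, leaf(b)))), d). Substituting into the earlier binding gives Y1 := pair(e, leaf(b)).
Decompose pair/2: R =?= pair(pair(d, pair(e, leaf(b))), pair(pair(e, leaf(b)), pair(e, leaf(b)))),  d =?= d.
Bind R := pair(pair(d, pair(e, leaf(b))), pair(pair(e, leaf(b)), pair(e, leaf(b)))); no other remaining equation mentions R.
Delete trivial equation d =?= d.
MGU = { Y1 := pair(e, leaf(b)), X := pair(e, leaf(b)), R := pair(pair(d, pair(e, leaf(b))), pair(pair(e, leaf(b)), pair(e, leaf(b)))) }, so R := pair(pair(d, pair(e, leaf(b))), pair(pair(e, leaf(b)), pair(e, leaf(b)))).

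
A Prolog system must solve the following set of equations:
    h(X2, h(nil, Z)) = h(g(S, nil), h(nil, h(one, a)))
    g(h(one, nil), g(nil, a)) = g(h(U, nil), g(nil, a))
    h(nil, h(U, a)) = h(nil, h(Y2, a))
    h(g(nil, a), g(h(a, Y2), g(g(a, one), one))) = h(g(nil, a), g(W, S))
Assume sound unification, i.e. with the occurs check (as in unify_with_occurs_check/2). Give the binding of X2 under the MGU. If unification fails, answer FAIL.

Decompose h/2: X2 = g(S, nil),  h(nil, Z) = h(nil, h(one, a)).
Bind X2 := g(S, nil); no other remaining equation mentions X2.
Decompose h/2: nil = nil,  Z = h(one, a).
Delete trivial equation nil = nil.
Bind Z := h(one, a); no other remaining equation mentions Z.
Decompose g/2: h(one, nil) = h(U, nil),  g(nil, a) = g(nil, a).
Decompose h/2: one = U,  nil = nil.
Bind U := one; substituting into the one remaining equation that mentions U gives: h(nil, h(one, a)) = h(nil, h(Y2, a)).
Delete trivial equation nil = nil.
Delete trivial equation g(nil, a) = g(nil, a).
Decompose h/2: nil = nil,  h(one, a) = h(Y2, a).
Delete trivial equation nil = nil.
Decompose h/2: one = Y2,  a = a.
Bind Y2 := one; substituting into the one remaining equation that mentions Y2 gives: h(g(nil, a), g(h(a, one), g(g(a, one), one))) = h(g(nil, a), g(W, S)).
Delete trivial equation a = a.
Decompose h/2: g(nil, a) = g(nil, a),  g(h(a, one), g(g(a, one), one)) = g(W, S).
Delete trivial equation g(nil, a) = g(nil, a).
Decompose g/2: h(a, one) = W,  g(g(a, one), one) = S.
Bind W := h(a, one); no other remaining equation mentions W.
Bind S := g(g(a, one), one). Substituting into the earlier binding gives X2 := g(g(g(a, one), one), nil).
MGU = { X2 -> g(g(g(a, one), one), nil), Z -> h(one, a), U -> one, Y2 -> one, W -> h(a, one), S -> g(g(a, one), one) }, so X2 -> g(g(g(a, one), one), nil).

g(g(g(a, one), one), nil)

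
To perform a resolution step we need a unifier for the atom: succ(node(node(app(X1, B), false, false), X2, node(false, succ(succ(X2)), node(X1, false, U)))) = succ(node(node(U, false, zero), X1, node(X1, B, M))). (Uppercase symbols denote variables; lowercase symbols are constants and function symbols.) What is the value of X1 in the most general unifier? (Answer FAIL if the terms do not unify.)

FAIL

Decompose succ/1: node(node(app(X1, B), false, false), X2, node(false, succ(succ(X2)), node(X1, false, U))) = node(node(U, false, zero), X1, node(X1, B, M)).
Decompose node/3: node(app(X1, B), false, false) = node(U, false, zero),  X2 = X1,  node(false, succ(succ(X2)), node(X1, false, U)) = node(X1, B, M).
Decompose node/3: app(X1, B) = U,  false = false,  false = zero.
Bind U := app(X1, B); substituting into the one remaining equation that mentions U gives: node(false, succ(succ(X2)), node(X1, false, app(X1, B))) = node(X1, B, M).
Delete trivial equation false = false.
Clash: constants false and zero differ; no unifier exists.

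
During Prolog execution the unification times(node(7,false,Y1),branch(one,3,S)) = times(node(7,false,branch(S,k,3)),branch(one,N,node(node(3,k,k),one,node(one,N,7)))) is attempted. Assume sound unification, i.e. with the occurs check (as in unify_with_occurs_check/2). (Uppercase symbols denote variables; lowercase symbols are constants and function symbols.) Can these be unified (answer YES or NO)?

YES

Decompose times/2: node(7,false,Y1) = node(7,false,branch(S,k,3)),  branch(one,3,S) = branch(one,N,node(node(3,k,k),one,node(one,N,7))).
Decompose node/3: 7 = 7,  false = false,  Y1 = branch(S,k,3).
Delete trivial equation 7 = 7.
Delete trivial equation false = false.
Bind Y1 := branch(S,k,3); no other remaining equation mentions Y1.
Decompose branch/3: one = one,  3 = N,  S = node(node(3,k,k),one,node(one,N,7)).
Delete trivial equation one = one.
Bind N := 3; substituting into the remaining equation gives: S = node(node(3,k,k),one,node(one,3,7)).
Bind S := node(node(3,k,k),one,node(one,3,7)). Substituting into the earlier binding gives Y1 := branch(node(node(3,k,k),one,node(one,3,7)),k,3).
No equations remain and no clash or occurs-check failure arose, so a unifier exists.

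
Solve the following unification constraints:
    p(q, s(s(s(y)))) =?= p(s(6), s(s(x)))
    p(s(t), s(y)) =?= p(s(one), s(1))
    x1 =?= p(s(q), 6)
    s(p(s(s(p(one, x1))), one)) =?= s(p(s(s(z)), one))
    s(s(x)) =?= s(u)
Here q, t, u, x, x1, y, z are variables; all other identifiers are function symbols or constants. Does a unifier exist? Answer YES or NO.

Decompose p/2: q =?= s(6),  s(s(s(y))) =?= s(s(x)).
Bind q := s(6); substituting into the one remaining equation that mentions q gives: x1 =?= p(s(s(6)), 6).
Decompose s/1: s(s(y)) =?= s(x).
Decompose s/1: s(y) =?= x.
Bind x := s(y); substituting into the one remaining equation that mentions x gives: s(s(s(y))) =?= s(u).
Decompose p/2: s(t) =?= s(one),  s(y) =?= s(1).
Decompose s/1: t =?= one.
Bind t := one; no other remaining equation mentions t.
Decompose s/1: y =?= 1.
Bind y := 1; substituting into the one remaining equation that mentions y gives: s(s(s(1))) =?= s(u). Substituting into the earlier binding gives x := s(1).
Bind x1 := p(s(s(6)), 6); substituting into the one remaining equation that mentions x1 gives: s(p(s(s(p(one, p(s(s(6)), 6)))), one)) =?= s(p(s(s(z)), one)).
Decompose s/1: p(s(s(p(one, p(s(s(6)), 6)))), one) =?= p(s(s(z)), one).
Decompose p/2: s(s(p(one, p(s(s(6)), 6)))) =?= s(s(z)),  one =?= one.
Decompose s/1: s(p(one, p(s(s(6)), 6))) =?= s(z).
Decompose s/1: p(one, p(s(s(6)), 6)) =?= z.
Bind z := p(one, p(s(s(6)), 6)); no other remaining equation mentions z.
Delete trivial equation one =?= one.
Decompose s/1: s(s(1)) =?= u.
Bind u := s(s(1)).
No equations remain and no clash or occurs-check failure arose, so a unifier exists.

YES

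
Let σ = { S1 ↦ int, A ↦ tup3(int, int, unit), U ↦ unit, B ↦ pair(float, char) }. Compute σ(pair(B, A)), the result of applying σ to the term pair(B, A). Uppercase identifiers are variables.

pair(pair(float, char), tup3(int, int, unit))

Replace each occurrence of A with tup3(int, int, unit).
Replace each occurrence of B with pair(float, char).
Result: pair(pair(float, char), tup3(int, int, unit)).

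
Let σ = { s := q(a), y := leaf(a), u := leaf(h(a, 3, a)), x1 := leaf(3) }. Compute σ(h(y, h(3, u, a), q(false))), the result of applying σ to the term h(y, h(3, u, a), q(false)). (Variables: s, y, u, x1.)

h(leaf(a), h(3, leaf(h(a, 3, a)), a), q(false))

Replace each occurrence of y with leaf(a).
Replace each occurrence of u with leaf(h(a, 3, a)).
Result: h(leaf(a), h(3, leaf(h(a, 3, a)), a), q(false)).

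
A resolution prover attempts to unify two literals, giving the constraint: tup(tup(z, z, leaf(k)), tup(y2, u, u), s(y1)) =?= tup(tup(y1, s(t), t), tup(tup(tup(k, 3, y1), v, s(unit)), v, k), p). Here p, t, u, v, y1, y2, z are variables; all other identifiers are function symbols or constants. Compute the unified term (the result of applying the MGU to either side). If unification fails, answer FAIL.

Decompose tup/3: tup(z, z, leaf(k)) =?= tup(y1, s(t), t),  tup(y2, u, u) =?= tup(tup(tup(k, 3, y1), v, s(unit)), v, k),  s(y1) =?= p.
Decompose tup/3: z =?= y1,  z =?= s(t),  leaf(k) =?= t.
Bind z := y1; substituting into the one remaining equation that mentions z gives: y1 =?= s(t).
Bind y1 := s(t); substituting into the 2 remaining equations that mention y1 gives: tup(y2, u, u) =?= tup(tup(tup(k, 3, s(t)), v, s(unit)), v, k),  s(s(t)) =?= p. Substituting into the earlier binding gives z := s(t).
Bind t := leaf(k); substituting into the remaining equations gives: tup(y2, u, u) =?= tup(tup(tup(k, 3, s(leaf(k))), v, s(unit)), v, k),  s(s(leaf(k))) =?= p. Substituting into the earlier bindings gives z := s(leaf(k)), y1 := s(leaf(k)).
Decompose tup/3: y2 =?= tup(tup(k, 3, s(leaf(k))), v, s(unit)),  u =?= v,  u =?= k.
Bind y2 := tup(tup(k, 3, s(leaf(k))), v, s(unit)); no other remaining equation mentions y2.
Bind u := v; substituting into the one remaining equation that mentions u gives: v =?= k.
Bind v := k; no other remaining equation mentions v. Substituting into the earlier bindings gives y2 := tup(tup(k, 3, s(leaf(k))), k, s(unit)), u := k.
Bind p := s(s(leaf(k))).
Applying the MGU to either side gives tup(tup(s(leaf(k)), s(leaf(k)), leaf(k)), tup(tup(tup(k, 3, s(leaf(k))), k, s(unit)), k, k), s(s(leaf(k)))).

tup(tup(s(leaf(k)), s(leaf(k)), leaf(k)), tup(tup(tup(k, 3, s(leaf(k))), k, s(unit)), k, k), s(s(leaf(k))))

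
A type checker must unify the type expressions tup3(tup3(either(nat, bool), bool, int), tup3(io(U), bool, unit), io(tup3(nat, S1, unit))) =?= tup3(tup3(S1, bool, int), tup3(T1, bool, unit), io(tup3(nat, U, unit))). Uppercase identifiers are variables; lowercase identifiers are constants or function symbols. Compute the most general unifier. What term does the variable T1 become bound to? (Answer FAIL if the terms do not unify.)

io(either(nat, bool))

Decompose tup3/3: tup3(either(nat, bool), bool, int) =?= tup3(S1, bool, int),  tup3(io(U), bool, unit) =?= tup3(T1, bool, unit),  io(tup3(nat, S1, unit)) =?= io(tup3(nat, U, unit)).
Decompose tup3/3: either(nat, bool) =?= S1,  bool =?= bool,  int =?= int.
Bind S1 := either(nat, bool); substituting into the one remaining equation that mentions S1 gives: io(tup3(nat, either(nat, bool), unit)) =?= io(tup3(nat, U, unit)).
Delete trivial equation bool =?= bool.
Delete trivial equation int =?= int.
Decompose tup3/3: io(U) =?= T1,  bool =?= bool,  unit =?= unit.
Bind T1 := io(U); no other remaining equation mentions T1.
Delete trivial equation bool =?= bool.
Delete trivial equation unit =?= unit.
Decompose io/1: tup3(nat, either(nat, bool), unit) =?= tup3(nat, U, unit).
Decompose tup3/3: nat =?= nat,  either(nat, bool) =?= U,  unit =?= unit.
Delete trivial equation nat =?= nat.
Bind U := either(nat, bool); no other remaining equation mentions U. Substituting into the earlier binding gives T1 := io(either(nat, bool)).
Delete trivial equation unit =?= unit.
MGU = { S1 := either(nat, bool), T1 := io(either(nat, bool)), U := either(nat, bool) }, so T1 := io(either(nat, bool)).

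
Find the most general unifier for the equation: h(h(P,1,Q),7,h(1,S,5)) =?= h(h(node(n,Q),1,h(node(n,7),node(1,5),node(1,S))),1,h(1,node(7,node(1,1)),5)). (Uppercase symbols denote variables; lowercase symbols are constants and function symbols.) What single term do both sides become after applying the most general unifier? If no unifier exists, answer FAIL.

Decompose h/3: h(P,1,Q) =?= h(node(n,Q),1,h(node(n,7),node(1,5),node(1,S))),  7 =?= 1,  h(1,S,5) =?= h(1,node(7,node(1,1)),5).
Decompose h/3: P =?= node(n,Q),  1 =?= 1,  Q =?= h(node(n,7),node(1,5),node(1,S)).
Bind P := node(n,Q); no other remaining equation mentions P.
Delete trivial equation 1 =?= 1.
Bind Q := h(node(n,7),node(1,5),node(1,S)); no other remaining equation mentions Q. Substituting into the earlier binding gives P := node(n,h(node(n,7),node(1,5),node(1,S))).
Clash: constants 7 and 1 differ; no unifier exists.

FAIL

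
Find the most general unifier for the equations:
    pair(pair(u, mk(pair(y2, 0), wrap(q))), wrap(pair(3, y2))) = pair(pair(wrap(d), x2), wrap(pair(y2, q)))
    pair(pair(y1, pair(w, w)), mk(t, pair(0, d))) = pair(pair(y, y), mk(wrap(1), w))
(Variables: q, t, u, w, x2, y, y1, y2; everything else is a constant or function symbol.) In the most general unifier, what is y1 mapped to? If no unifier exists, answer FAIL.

Decompose pair/2: pair(u, mk(pair(y2, 0), wrap(q))) = pair(wrap(d), x2),  wrap(pair(3, y2)) = wrap(pair(y2, q)).
Decompose pair/2: u = wrap(d),  mk(pair(y2, 0), wrap(q)) = x2.
Bind u := wrap(d); no other remaining equation mentions u.
Bind x2 := mk(pair(y2, 0), wrap(q)); no other remaining equation mentions x2.
Decompose wrap/1: pair(3, y2) = pair(y2, q).
Decompose pair/2: 3 = y2,  y2 = q.
Bind y2 := 3; substituting into the one remaining equation that mentions y2 gives: 3 = q. Substituting into the earlier binding gives x2 := mk(pair(3, 0), wrap(q)).
Bind q := 3; no other remaining equation mentions q. Substituting into the earlier binding gives x2 := mk(pair(3, 0), wrap(3)).
Decompose pair/2: pair(y1, pair(w, w)) = pair(y, y),  mk(t, pair(0, d)) = mk(wrap(1), w).
Decompose pair/2: y1 = y,  pair(w, w) = y.
Bind y1 := y; no other remaining equation mentions y1.
Bind y := pair(w, w); no other remaining equation mentions y. Substituting into the earlier binding gives y1 := pair(w, w).
Decompose mk/2: t = wrap(1),  pair(0, d) = w.
Bind t := wrap(1); no other remaining equation mentions t.
Bind w := pair(0, d). Substituting into the earlier bindings gives y1 := pair(pair(0, d), pair(0, d)), y := pair(pair(0, d), pair(0, d)).
MGU = { u := wrap(d), x2 := mk(pair(3, 0), wrap(3)), y2 := 3, q := 3, y1 := pair(pair(0, d), pair(0, d)), y := pair(pair(0, d), pair(0, d)), t := wrap(1), w := pair(0, d) }, so y1 := pair(pair(0, d), pair(0, d)).

pair(pair(0, d), pair(0, d))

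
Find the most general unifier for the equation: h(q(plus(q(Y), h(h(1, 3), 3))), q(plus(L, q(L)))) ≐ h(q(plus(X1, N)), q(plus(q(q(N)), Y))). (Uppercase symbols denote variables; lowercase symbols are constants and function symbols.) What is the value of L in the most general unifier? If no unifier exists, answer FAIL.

q(q(h(h(1, 3), 3)))

Decompose h/2: q(plus(q(Y), h(h(1, 3), 3))) ≐ q(plus(X1, N)),  q(plus(L, q(L))) ≐ q(plus(q(q(N)), Y)).
Decompose q/1: plus(q(Y), h(h(1, 3), 3)) ≐ plus(X1, N).
Decompose plus/2: q(Y) ≐ X1,  h(h(1, 3), 3) ≐ N.
Bind X1 := q(Y); no other remaining equation mentions X1.
Bind N := h(h(1, 3), 3); substituting into the remaining equation gives: q(plus(L, q(L))) ≐ q(plus(q(q(h(h(1, 3), 3))), Y)).
Decompose q/1: plus(L, q(L)) ≐ plus(q(q(h(h(1, 3), 3))), Y).
Decompose plus/2: L ≐ q(q(h(h(1, 3), 3))),  q(L) ≐ Y.
Bind L := q(q(h(h(1, 3), 3))); substituting into the remaining equation gives: q(q(q(h(h(1, 3), 3)))) ≐ Y.
Bind Y := q(q(q(h(h(1, 3), 3)))). Substituting into the earlier binding gives X1 := q(q(q(q(h(h(1, 3), 3))))).
MGU = { X1 -> q(q(q(q(h(h(1, 3), 3))))), N -> h(h(1, 3), 3), L -> q(q(h(h(1, 3), 3))), Y -> q(q(q(h(h(1, 3), 3)))) }, so L -> q(q(h(h(1, 3), 3))).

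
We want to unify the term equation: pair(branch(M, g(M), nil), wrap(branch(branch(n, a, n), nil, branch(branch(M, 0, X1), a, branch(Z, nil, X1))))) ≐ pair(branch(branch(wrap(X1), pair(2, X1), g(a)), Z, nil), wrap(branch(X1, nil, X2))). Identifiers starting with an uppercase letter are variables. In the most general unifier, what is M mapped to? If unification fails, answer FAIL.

branch(wrap(branch(n, a, n)), pair(2, branch(n, a, n)), g(a))

Decompose pair/2: branch(M, g(M), nil) ≐ branch(branch(wrap(X1), pair(2, X1), g(a)), Z, nil),  wrap(branch(branch(n, a, n), nil, branch(branch(M, 0, X1), a, branch(Z, nil, X1)))) ≐ wrap(branch(X1, nil, X2)).
Decompose branch/3: M ≐ branch(wrap(X1), pair(2, X1), g(a)),  g(M) ≐ Z,  nil ≐ nil.
Bind M := branch(wrap(X1), pair(2, X1), g(a)); substituting into the 2 remaining equations that mention M gives: g(branch(wrap(X1), pair(2, X1), g(a))) ≐ Z,  wrap(branch(branch(n, a, n), nil, branch(branch(branch(wrap(X1), pair(2, X1), g(a)), 0, X1), a, branch(Z, nil, X1)))) ≐ wrap(branch(X1, nil, X2)).
Bind Z := g(branch(wrap(X1), pair(2, X1), g(a))); substituting into the one remaining equation that mentions Z gives: wrap(branch(branch(n, a, n), nil, branch(branch(branch(wrap(X1), pair(2, X1), g(a)), 0, X1), a, branch(g(branch(wrap(X1), pair(2, X1), g(a))), nil, X1)))) ≐ wrap(branch(X1, nil, X2)).
Delete trivial equation nil ≐ nil.
Decompose wrap/1: branch(branch(n, a, n), nil, branch(branch(branch(wrap(X1), pair(2, X1), g(a)), 0, X1), a, branch(g(branch(wrap(X1), pair(2, X1), g(a))), nil, X1))) ≐ branch(X1, nil, X2).
Decompose branch/3: branch(n, a, n) ≐ X1,  nil ≐ nil,  branch(branch(branch(wrap(X1), pair(2, X1), g(a)), 0, X1), a, branch(g(branch(wrap(X1), pair(2, X1), g(a))), nil, X1)) ≐ X2.
Bind X1 := branch(n, a, n); substituting into the one remaining equation that mentions X1 gives: branch(branch(branch(wrap(branch(n, a, n)), pair(2, branch(n, a, n)), g(a)), 0, branch(n, a, n)), a, branch(g(branch(wrap(branch(n, a, n)), pair(2, branch(n, a, n)), g(a))), nil, branch(n, a, n))) ≐ X2. Substituting into the earlier bindings gives M := branch(wrap(branch(n, a, n)), pair(2, branch(n, a, n)), g(a)), Z := g(branch(wrap(branch(n, a, n)), pair(2, branch(n, a, n)), g(a))).
Delete trivial equation nil ≐ nil.
Bind X2 := branch(branch(branch(wrap(branch(n, a, n)), pair(2, branch(n, a, n)), g(a)), 0, branch(n, a, n)), a, branch(g(branch(wrap(branch(n, a, n)), pair(2, branch(n, a, n)), g(a))), nil, branch(n, a, n))).
MGU = { M -> branch(wrap(branch(n, a, n)), pair(2, branch(n, a, n)), g(a)), Z -> g(branch(wrap(branch(n, a, n)), pair(2, branch(n, a, n)), g(a))), X1 -> branch(n, a, n), X2 -> branch(branch(branch(wrap(branch(n, a, n)), pair(2, branch(n, a, n)), g(a)), 0, branch(n, a, n)), a, branch(g(branch(wrap(branch(n, a, n)), pair(2, branch(n, a, n)), g(a))), nil, branch(n, a, n))) }, so M -> branch(wrap(branch(n, a, n)), pair(2, branch(n, a, n)), g(a)).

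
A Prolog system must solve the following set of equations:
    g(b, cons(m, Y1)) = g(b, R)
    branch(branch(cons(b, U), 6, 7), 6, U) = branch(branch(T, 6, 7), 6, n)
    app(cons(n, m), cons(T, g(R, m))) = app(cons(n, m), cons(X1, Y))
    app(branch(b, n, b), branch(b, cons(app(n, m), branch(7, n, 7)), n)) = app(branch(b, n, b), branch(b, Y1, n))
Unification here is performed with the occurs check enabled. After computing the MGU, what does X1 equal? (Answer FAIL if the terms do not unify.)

Decompose g/2: b = b,  cons(m, Y1) = R.
Delete trivial equation b = b.
Bind R := cons(m, Y1); substituting into the one remaining equation that mentions R gives: app(cons(n, m), cons(T, g(cons(m, Y1), m))) = app(cons(n, m), cons(X1, Y)).
Decompose branch/3: branch(cons(b, U), 6, 7) = branch(T, 6, 7),  6 = 6,  U = n.
Decompose branch/3: cons(b, U) = T,  6 = 6,  7 = 7.
Bind T := cons(b, U); substituting into the one remaining equation that mentions T gives: app(cons(n, m), cons(cons(b, U), g(cons(m, Y1), m))) = app(cons(n, m), cons(X1, Y)).
Delete trivial equation 6 = 6.
Delete trivial equation 7 = 7.
Delete trivial equation 6 = 6.
Bind U := n; substituting into the one remaining equation that mentions U gives: app(cons(n, m), cons(cons(b, n), g(cons(m, Y1), m))) = app(cons(n, m), cons(X1, Y)). Substituting into the earlier binding gives T := cons(b, n).
Decompose app/2: cons(n, m) = cons(n, m),  cons(cons(b, n), g(cons(m, Y1), m)) = cons(X1, Y).
Delete trivial equation cons(n, m) = cons(n, m).
Decompose cons/2: cons(b, n) = X1,  g(cons(m, Y1), m) = Y.
Bind X1 := cons(b, n); no other remaining equation mentions X1.
Bind Y := g(cons(m, Y1), m); no other remaining equation mentions Y.
Decompose app/2: branch(b, n, b) = branch(b, n, b),  branch(b, cons(app(n, m), branch(7, n, 7)), n) = branch(b, Y1, n).
Delete trivial equation branch(b, n, b) = branch(b, n, b).
Decompose branch/3: b = b,  cons(app(n, m), branch(7, n, 7)) = Y1,  n = n.
Delete trivial equation b = b.
Bind Y1 := cons(app(n, m), branch(7, n, 7)); no other remaining equation mentions Y1. Substituting into the earlier bindings gives R := cons(m, cons(app(n, m), branch(7, n, 7))), Y := g(cons(m, cons(app(n, m), branch(7, n, 7))), m).
Delete trivial equation n = n.
MGU = { R ↦ cons(m, cons(app(n, m), branch(7, n, 7))), T ↦ cons(b, n), U ↦ n, X1 ↦ cons(b, n), Y ↦ g(cons(m, cons(app(n, m), branch(7, n, 7))), m), Y1 ↦ cons(app(n, m), branch(7, n, 7)) }, so X1 ↦ cons(b, n).

cons(b, n)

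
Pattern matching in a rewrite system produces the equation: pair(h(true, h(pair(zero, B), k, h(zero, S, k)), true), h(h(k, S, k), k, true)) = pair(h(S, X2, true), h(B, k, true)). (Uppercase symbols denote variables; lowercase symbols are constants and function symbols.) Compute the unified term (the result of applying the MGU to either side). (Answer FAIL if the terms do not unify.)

Decompose pair/2: h(true, h(pair(zero, B), k, h(zero, S, k)), true) = h(S, X2, true),  h(h(k, S, k), k, true) = h(B, k, true).
Decompose h/3: true = S,  h(pair(zero, B), k, h(zero, S, k)) = X2,  true = true.
Bind S := true; substituting into the 2 remaining equations that mention S gives: h(pair(zero, B), k, h(zero, true, k)) = X2,  h(h(k, true, k), k, true) = h(B, k, true).
Bind X2 := h(pair(zero, B), k, h(zero, true, k)); no other remaining equation mentions X2.
Delete trivial equation true = true.
Decompose h/3: h(k, true, k) = B,  k = k,  true = true.
Bind B := h(k, true, k); no other remaining equation mentions B. Substituting into the earlier binding gives X2 := h(pair(zero, h(k, true, k)), k, h(zero, true, k)).
Delete trivial equation k = k.
Delete trivial equation true = true.
Applying the MGU to either side gives pair(h(true, h(pair(zero, h(k, true, k)), k, h(zero, true, k)), true), h(h(k, true, k), k, true)).

pair(h(true, h(pair(zero, h(k, true, k)), k, h(zero, true, k)), true), h(h(k, true, k), k, true))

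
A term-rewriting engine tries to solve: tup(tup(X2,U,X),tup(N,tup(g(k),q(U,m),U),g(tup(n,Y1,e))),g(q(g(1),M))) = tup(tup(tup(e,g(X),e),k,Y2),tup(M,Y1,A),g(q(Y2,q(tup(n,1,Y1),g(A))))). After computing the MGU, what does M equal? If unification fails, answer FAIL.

q(tup(n,1,tup(g(k),q(k,m),k)),g(g(tup(n,tup(g(k),q(k,m),k),e))))

Decompose tup/3: tup(X2,U,X) = tup(tup(e,g(X),e),k,Y2),  tup(N,tup(g(k),q(U,m),U),g(tup(n,Y1,e))) = tup(M,Y1,A),  g(q(g(1),M)) = g(q(Y2,q(tup(n,1,Y1),g(A)))).
Decompose tup/3: X2 = tup(e,g(X),e),  U = k,  X = Y2.
Bind X2 := tup(e,g(X),e); no other remaining equation mentions X2.
Bind U := k; substituting into the one remaining equation that mentions U gives: tup(N,tup(g(k),q(k,m),k),g(tup(n,Y1,e))) = tup(M,Y1,A).
Bind X := Y2; no other remaining equation mentions X. Substituting into the earlier binding gives X2 := tup(e,g(Y2),e).
Decompose tup/3: N = M,  tup(g(k),q(k,m),k) = Y1,  g(tup(n,Y1,e)) = A.
Bind N := M; no other remaining equation mentions N.
Bind Y1 := tup(g(k),q(k,m),k); substituting into the remaining equations gives: g(tup(n,tup(g(k),q(k,m),k),e)) = A,  g(q(g(1),M)) = g(q(Y2,q(tup(n,1,tup(g(k),q(k,m),k)),g(A)))).
Bind A := g(tup(n,tup(g(k),q(k,m),k),e)); substituting into the remaining equation gives: g(q(g(1),M)) = g(q(Y2,q(tup(n,1,tup(g(k),q(k,m),k)),g(g(tup(n,tup(g(k),q(k,m),k),e)))))).
Decompose g/1: q(g(1),M) = q(Y2,q(tup(n,1,tup(g(k),q(k,m),k)),g(g(tup(n,tup(g(k),q(k,m),k),e))))).
Decompose q/2: g(1) = Y2,  M = q(tup(n,1,tup(g(k),q(k,m),k)),g(g(tup(n,tup(g(k),q(k,m),k),e)))).
Bind Y2 := g(1); no other remaining equation mentions Y2. Substituting into the earlier bindings gives X2 := tup(e,g(g(1)),e), X := g(1).
Bind M := q(tup(n,1,tup(g(k),q(k,m),k)),g(g(tup(n,tup(g(k),q(k,m),k),e)))). Substituting into the earlier binding gives N := q(tup(n,1,tup(g(k),q(k,m),k)),g(g(tup(n,tup(g(k),q(k,m),k),e)))).
MGU = { X2 -> tup(e,g(g(1)),e), U -> k, X -> g(1), N -> q(tup(n,1,tup(g(k),q(k,m),k)),g(g(tup(n,tup(g(k),q(k,m),k),e)))), Y1 -> tup(g(k),q(k,m),k), A -> g(tup(n,tup(g(k),q(k,m),k),e)), Y2 -> g(1), M -> q(tup(n,1,tup(g(k),q(k,m),k)),g(g(tup(n,tup(g(k),q(k,m),k),e)))) }, so M -> q(tup(n,1,tup(g(k),q(k,m),k)),g(g(tup(n,tup(g(k),q(k,m),k),e)))).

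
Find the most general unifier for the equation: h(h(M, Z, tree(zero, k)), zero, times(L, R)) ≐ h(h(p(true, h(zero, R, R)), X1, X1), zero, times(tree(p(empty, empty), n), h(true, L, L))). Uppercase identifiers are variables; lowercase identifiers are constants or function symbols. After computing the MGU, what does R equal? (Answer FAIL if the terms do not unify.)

Decompose h/3: h(M, Z, tree(zero, k)) ≐ h(p(true, h(zero, R, R)), X1, X1),  zero ≐ zero,  times(L, R) ≐ times(tree(p(empty, empty), n), h(true, L, L)).
Decompose h/3: M ≐ p(true, h(zero, R, R)),  Z ≐ X1,  tree(zero, k) ≐ X1.
Bind M := p(true, h(zero, R, R)); no other remaining equation mentions M.
Bind Z := X1; no other remaining equation mentions Z.
Bind X1 := tree(zero, k); no other remaining equation mentions X1. Substituting into the earlier binding gives Z := tree(zero, k).
Delete trivial equation zero ≐ zero.
Decompose times/2: L ≐ tree(p(empty, empty), n),  R ≐ h(true, L, L).
Bind L := tree(p(empty, empty), n); substituting into the remaining equation gives: R ≐ h(true, tree(p(empty, empty), n), tree(p(empty, empty), n)).
Bind R := h(true, tree(p(empty, empty), n), tree(p(empty, empty), n)). Substituting into the earlier binding gives M := p(true, h(zero, h(true, tree(p(empty, empty), n), tree(p(empty, empty), n)), h(true, tree(p(empty, empty), n), tree(p(empty, empty), n)))).
MGU = { M -> p(true, h(zero, h(true, tree(p(empty, empty), n), tree(p(empty, empty), n)), h(true, tree(p(empty, empty), n), tree(p(empty, empty), n)))), Z -> tree(zero, k), X1 -> tree(zero, k), L -> tree(p(empty, empty), n), R -> h(true, tree(p(empty, empty), n), tree(p(empty, empty), n)) }, so R -> h(true, tree(p(empty, empty), n), tree(p(empty, empty), n)).

h(true, tree(p(empty, empty), n), tree(p(empty, empty), n))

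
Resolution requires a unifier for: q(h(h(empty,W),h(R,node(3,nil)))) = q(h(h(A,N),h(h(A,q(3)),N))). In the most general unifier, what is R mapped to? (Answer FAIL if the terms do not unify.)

Decompose q/1: h(h(empty,W),h(R,node(3,nil))) = h(h(A,N),h(h(A,q(3)),N)).
Decompose h/2: h(empty,W) = h(A,N),  h(R,node(3,nil)) = h(h(A,q(3)),N).
Decompose h/2: empty = A,  W = N.
Bind A := empty; substituting into the one remaining equation that mentions A gives: h(R,node(3,nil)) = h(h(empty,q(3)),N).
Bind W := N; no other remaining equation mentions W.
Decompose h/2: R = h(empty,q(3)),  node(3,nil) = N.
Bind R := h(empty,q(3)); no other remaining equation mentions R.
Bind N := node(3,nil). Substituting into the earlier binding gives W := node(3,nil).
MGU = { A ↦ empty, W ↦ node(3,nil), R ↦ h(empty,q(3)), N ↦ node(3,nil) }, so R ↦ h(empty,q(3)).

h(empty,q(3))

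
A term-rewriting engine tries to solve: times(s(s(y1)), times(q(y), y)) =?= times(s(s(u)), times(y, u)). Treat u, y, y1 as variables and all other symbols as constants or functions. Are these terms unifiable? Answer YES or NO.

Decompose times/2: s(s(y1)) =?= s(s(u)),  times(q(y), y) =?= times(y, u).
Decompose s/1: s(y1) =?= s(u).
Decompose s/1: y1 =?= u.
Bind y1 := u; no other remaining equation mentions y1.
Decompose times/2: q(y) =?= y,  y =?= u.
Occurs check fails: y occurs in q(y); the equation y =?= q(y) has no finite solution.

NO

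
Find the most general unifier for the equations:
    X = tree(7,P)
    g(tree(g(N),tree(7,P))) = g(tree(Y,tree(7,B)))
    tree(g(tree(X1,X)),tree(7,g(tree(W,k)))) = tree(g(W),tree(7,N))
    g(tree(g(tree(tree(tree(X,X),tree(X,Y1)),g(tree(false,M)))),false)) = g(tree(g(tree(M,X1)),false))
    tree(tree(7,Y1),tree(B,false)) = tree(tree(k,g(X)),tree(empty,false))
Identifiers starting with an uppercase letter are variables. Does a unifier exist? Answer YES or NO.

NO

Bind X := tree(7,P); substituting into the 3 remaining equations that mention X gives: tree(g(tree(X1,tree(7,P))),tree(7,g(tree(W,k)))) = tree(g(W),tree(7,N)),  g(tree(g(tree(tree(tree(tree(7,P),tree(7,P)),tree(tree(7,P),Y1)),g(tree(false,M)))),false)) = g(tree(g(tree(M,X1)),false)),  tree(tree(7,Y1),tree(B,false)) = tree(tree(k,g(tree(7,P))),tree(empty,false)).
Decompose g/1: tree(g(N),tree(7,P)) = tree(Y,tree(7,B)).
Decompose tree/2: g(N) = Y,  tree(7,P) = tree(7,B).
Bind Y := g(N); no other remaining equation mentions Y.
Decompose tree/2: 7 = 7,  P = B.
Delete trivial equation 7 = 7.
Bind P := B; substituting into the remaining equations gives: tree(g(tree(X1,tree(7,B))),tree(7,g(tree(W,k)))) = tree(g(W),tree(7,N)),  g(tree(g(tree(tree(tree(tree(7,B),tree(7,B)),tree(tree(7,B),Y1)),g(tree(false,M)))),false)) = g(tree(g(tree(M,X1)),false)),  tree(tree(7,Y1),tree(B,false)) = tree(tree(k,g(tree(7,B))),tree(empty,false)). Substituting into the earlier binding gives X := tree(7,B).
Decompose tree/2: g(tree(X1,tree(7,B))) = g(W),  tree(7,g(tree(W,k))) = tree(7,N).
Decompose g/1: tree(X1,tree(7,B)) = W.
Bind W := tree(X1,tree(7,B)); substituting into the one remaining equation that mentions W gives: tree(7,g(tree(tree(X1,tree(7,B)),k))) = tree(7,N).
Decompose tree/2: 7 = 7,  g(tree(tree(X1,tree(7,B)),k)) = N.
Delete trivial equation 7 = 7.
Bind N := g(tree(tree(X1,tree(7,B)),k)); no other remaining equation mentions N. Substituting into the earlier binding gives Y := g(g(tree(tree(X1,tree(7,B)),k))).
Decompose g/1: tree(g(tree(tree(tree(tree(7,B),tree(7,B)),tree(tree(7,B),Y1)),g(tree(false,M)))),false) = tree(g(tree(M,X1)),false).
Decompose tree/2: g(tree(tree(tree(tree(7,B),tree(7,B)),tree(tree(7,B),Y1)),g(tree(false,M)))) = g(tree(M,X1)),  false = false.
Decompose g/1: tree(tree(tree(tree(7,B),tree(7,B)),tree(tree(7,B),Y1)),g(tree(false,M))) = tree(M,X1).
Decompose tree/2: tree(tree(tree(7,B),tree(7,B)),tree(tree(7,B),Y1)) = M,  g(tree(false,M)) = X1.
Bind M := tree(tree(tree(7,B),tree(7,B)),tree(tree(7,B),Y1)); substituting into the one remaining equation that mentions M gives: g(tree(false,tree(tree(tree(7,B),tree(7,B)),tree(tree(7,B),Y1)))) = X1.
Bind X1 := g(tree(false,tree(tree(tree(7,B),tree(7,B)),tree(tree(7,B),Y1)))); no other remaining equation mentions X1. Substituting into the earlier bindings gives Y := g(g(tree(tree(g(tree(false,tree(tree(tree(7,B),tree(7,B)),tree(tree(7,B),Y1)))),tree(7,B)),k))), W := tree(g(tree(false,tree(tree(tree(7,B),tree(7,B)),tree(tree(7,B),Y1)))),tree(7,B)), N := g(tree(tree(g(tree(false,tree(tree(tree(7,B),tree(7,B)),tree(tree(7,B),Y1)))),tree(7,B)),k)).
Delete trivial equation false = false.
Decompose tree/2: tree(7,Y1) = tree(k,g(tree(7,B))),  tree(B,false) = tree(empty,false).
Decompose tree/2: 7 = k,  Y1 = g(tree(7,B)).
Clash: constants 7 and k differ; no unifier exists.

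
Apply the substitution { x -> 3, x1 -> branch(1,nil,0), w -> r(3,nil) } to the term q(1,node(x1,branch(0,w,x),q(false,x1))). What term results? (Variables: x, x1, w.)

q(1,node(branch(1,nil,0),branch(0,r(3,nil),3),q(false,branch(1,nil,0))))

Replace each occurrence of x with 3.
Replace each occurrence of x1 with branch(1,nil,0).
Replace each occurrence of w with r(3,nil).
Result: q(1,node(branch(1,nil,0),branch(0,r(3,nil),3),q(false,branch(1,nil,0)))).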